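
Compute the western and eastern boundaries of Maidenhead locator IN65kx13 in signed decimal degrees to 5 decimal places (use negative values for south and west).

-7.15833, -7.15000

Field I=8, N=13: +8·20° lon, +13·10° lat → SW at lon -20°, lat 40°.
Square 6, 5: +6·2° lon, +5·1° lat → SW at lon -8°, lat 45°.
Subsquare k=10, x=23: +10·0.0833333° lon, +23·0.0416667° lat → SW at lon -7.16667°, lat 45.9583°.
Extended square 1, 3: +1·0.00833333° lon, +3·0.00416667° lat → SW at lon -7.15833°, lat 45.9708°.
Cell spans 0.00833333° lon × 0.00416667° lat.
west -7.15833, east -7.15000.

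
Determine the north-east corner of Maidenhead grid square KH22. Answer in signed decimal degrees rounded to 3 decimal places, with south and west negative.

Field K=10, H=7: +10·20° lon, +7·10° lat → SW at lon 20°, lat -20°.
Square 2, 2: +2·2° lon, +2·1° lat → SW at lon 24°, lat -18°.
Cell spans 2° lon × 1° lat. NE corner is SW corner plus one full cell.
latitude -17.000, longitude 26.000.

-17.000, 26.000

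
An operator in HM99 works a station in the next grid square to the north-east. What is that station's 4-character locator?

Longitude square 9; +1 → 10, wraps to 0, carry into field.
Longitude field H = 7; +1 → 8 = I.
Latitude square 9; +1 → 10, wraps to 0, carry into field.
Latitude field M = 12; +1 → 13 = N.

IN00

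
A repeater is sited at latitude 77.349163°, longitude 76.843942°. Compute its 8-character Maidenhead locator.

MQ87ki13

Add 180° to longitude and 90° to latitude: 256.84394, 167.34916.
Field: lon ⌊256.84394/20⌋ = 12 → M; lat ⌊167.34916/10⌋ = 16 → Q.
Square: lon ⌊16.84394/2⌋ = 8; lat ⌊7.34916/1⌋ = 7.
Subsquare: lon ⌊0.84394/0.0833333⌋ = 10 → k; lat ⌊0.34916/0.0416667⌋ = 8 → i.
Extended square: lon ⌊0.01061/0.00833333⌋ = 1; lat ⌊0.01583/0.00416667⌋ = 3.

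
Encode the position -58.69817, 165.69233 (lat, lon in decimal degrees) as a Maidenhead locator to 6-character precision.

Offset from 180°W / 90°S: lon 345.6923°, lat 31.3018°.
Field: lon ⌊345.6923/20⌋ = 17 → R; lat ⌊31.3018/10⌋ = 3 → D.
Square: lon ⌊5.6923/2⌋ = 2; lat ⌊1.3018/1⌋ = 1.
Subsquare: lon ⌊1.6923/0.0833333⌋ = 20 → u; lat ⌊0.3018/0.0416667⌋ = 7 → h.

RD21uh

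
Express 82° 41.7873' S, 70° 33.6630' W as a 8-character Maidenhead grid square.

FA47rh22

Offset from 180°W / 90°S: lon 109.43895°, lat 7.30354°.
Field: lon ⌊109.43895/20⌋ = 5 → F; lat ⌊7.30354/10⌋ = 0 → A.
Square: lon ⌊9.43895/2⌋ = 4; lat ⌊7.30354/1⌋ = 7.
Subsquare: lon ⌊1.43895/0.0833333⌋ = 17 → r; lat ⌊0.30354/0.0416667⌋ = 7 → h.
Extended square: lon ⌊0.02228/0.00833333⌋ = 2; lat ⌊0.01188/0.00416667⌋ = 2.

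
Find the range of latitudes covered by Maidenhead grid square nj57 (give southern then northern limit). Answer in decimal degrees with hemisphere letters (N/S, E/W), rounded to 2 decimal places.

Field N=13, J=9: +13·20° lon, +9·10° lat → SW at lon 80°, lat 0°.
Square 5, 7: +5·2° lon, +7·1° lat → SW at lon 90°, lat 7°.
Cell spans 2° lon × 1° lat.
south 7.00° N, north 8.00° N.

7.00° N, 8.00° N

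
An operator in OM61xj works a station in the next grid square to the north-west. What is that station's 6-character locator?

OM61wk

Longitude subsquare x = 23; −1 → 22 = w.
Latitude subsquare j = 9; +1 → 10 = k.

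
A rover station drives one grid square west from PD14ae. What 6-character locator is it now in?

PD04xe

Longitude subsquare a = 0; −1 → -1, wraps to 23 = x, carry into square.
Longitude square 1; −1 → 0.
The latitude characters are unchanged.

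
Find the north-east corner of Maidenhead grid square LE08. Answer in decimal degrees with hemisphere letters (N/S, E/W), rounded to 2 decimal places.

Field L=11, E=4: +11·20° lon, +4·10° lat → SW at lon 40°, lat -50°.
Square 0, 8: +0·2° lon, +8·1° lat → SW at lon 40°, lat -42°.
Cell spans 2° lon × 1° lat. NE corner is SW corner plus one full cell.
latitude 41.00° S, longitude 42.00° E.

41.00° S, 42.00° E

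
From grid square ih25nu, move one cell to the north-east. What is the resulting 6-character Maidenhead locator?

Longitude subsquare n = 13; +1 → 14 = o.
Latitude subsquare u = 20; +1 → 21 = v.

IH25ov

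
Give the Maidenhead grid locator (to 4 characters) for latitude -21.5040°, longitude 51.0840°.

LG58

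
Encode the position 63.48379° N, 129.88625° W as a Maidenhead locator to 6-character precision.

CP53bl

Shift to the Maidenhead origin (180°W, 90°S): lon 50.1138, lat 153.4838.
Field: lon ⌊50.1138/20⌋ = 2 → C; lat ⌊153.4838/10⌋ = 15 → P.
Square: lon ⌊10.1138/2⌋ = 5; lat ⌊3.4838/1⌋ = 3.
Subsquare: lon ⌊0.1138/0.0833333⌋ = 1 → b; lat ⌊0.4838/0.0416667⌋ = 11 → l.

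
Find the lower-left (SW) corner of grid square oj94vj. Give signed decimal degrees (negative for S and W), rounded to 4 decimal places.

4.3750, 119.7500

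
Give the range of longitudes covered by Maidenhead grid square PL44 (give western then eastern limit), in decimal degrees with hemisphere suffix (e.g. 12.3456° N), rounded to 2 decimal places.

128.00° E, 130.00° E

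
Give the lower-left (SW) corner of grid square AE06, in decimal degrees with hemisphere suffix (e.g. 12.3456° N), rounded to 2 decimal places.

Field A=0, E=4: +0·20° lon, +4·10° lat → SW at lon -180°, lat -50°.
Square 0, 6: +0·2° lon, +6·1° lat → SW at lon -180°, lat -44°.
latitude 44.00° S, longitude 180.00° W.

44.00° S, 180.00° W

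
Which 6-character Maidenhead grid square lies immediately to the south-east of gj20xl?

GJ30ak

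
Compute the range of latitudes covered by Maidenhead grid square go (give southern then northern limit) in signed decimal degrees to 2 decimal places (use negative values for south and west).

Field G=6, O=14: +6·20° lon, +14·10° lat → SW at lon -60°, lat 50°.
Cell spans 20° lon × 10° lat.
south 50.00, north 60.00.

50.00, 60.00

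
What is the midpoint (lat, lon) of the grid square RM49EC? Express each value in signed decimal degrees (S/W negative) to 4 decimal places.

39.1042, 168.3750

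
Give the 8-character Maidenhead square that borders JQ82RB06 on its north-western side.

Longitude extended square 0; −1 → -1, wraps to 9, carry into subsquare.
Longitude subsquare r = 17; −1 → 16 = q.
Latitude extended square 6; +1 → 7.

JQ82qb97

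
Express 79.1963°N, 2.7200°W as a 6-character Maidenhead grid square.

Add 180° to longitude and 90° to latitude: 177.2800, 169.1963.
Field: 177.2800/20 → 8 → I, 169.1963/10 → 16 → Q; chars IQ.
Square: 17.2800/2 → 8, 9.1963/1 → 9; chars 89.
Subsquare: 1.2800/0.0833333 → 15 → p, 0.1963/0.0416667 → 4 → e; chars pe.

IQ89pe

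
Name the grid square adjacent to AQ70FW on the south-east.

Longitude subsquare f = 5; +1 → 6 = g.
Latitude subsquare w = 22; −1 → 21 = v.

AQ70gv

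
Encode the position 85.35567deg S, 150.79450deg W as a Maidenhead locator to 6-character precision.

BA44op

Shift to the Maidenhead origin (180°W, 90°S): lon 29.2055, lat 4.6443.
Field: 29.2055/20 → 1 → B, 4.6443/10 → 0 → A; chars BA.
Square: 9.2055/2 → 4, 4.6443/1 → 4; chars 44.
Subsquare: 1.2055/0.0833333 → 14 → o, 0.6443/0.0416667 → 15 → p; chars op.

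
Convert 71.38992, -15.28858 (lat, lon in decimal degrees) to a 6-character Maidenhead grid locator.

IQ21ij

Offset from 180°W / 90°S: lon 164.7114°, lat 161.3899°.
Field (20°×10°, letters A–R): lon ⌊164.7114/20⌋ = 8 → I; lat ⌊161.3899/10⌋ = 16 → Q.
Square (2°×1°, digits 0–9): lon ⌊4.7114/2⌋ = 2; lat ⌊1.3899/1⌋ = 1.
Subsquare (5′×2.5′, letters a–x): lon ⌊0.7114/0.0833333⌋ = 8 → i; lat ⌊0.3899/0.0416667⌋ = 9 → j.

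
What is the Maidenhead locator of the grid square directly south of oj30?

Latitude square 0; −1 → -1, wraps to 9, carry into field.
Latitude field J = 9; −1 → 8 = I.
The longitude characters are unchanged.

OI39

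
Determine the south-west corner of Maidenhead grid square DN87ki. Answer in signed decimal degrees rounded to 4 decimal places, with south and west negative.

47.3333, -103.1667

Field D=3, N=13: +3·20° lon, +13·10° lat → SW at lon -120°, lat 40°.
Square 8, 7: +8·2° lon, +7·1° lat → SW at lon -104°, lat 47°.
Subsquare k=10, i=8: +10·0.0833333° lon, +8·0.0416667° lat → SW at lon -103.167°, lat 47.3333°.
latitude 47.3333, longitude -103.1667.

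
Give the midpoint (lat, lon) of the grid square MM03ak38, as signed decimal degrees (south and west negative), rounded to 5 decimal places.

33.45208, 60.02917

Field M=12, M=12: +12·20° lon, +12·10° lat → SW at lon 60°, lat 30°.
Square 0, 3: +0·2° lon, +3·1° lat → SW at lon 60°, lat 33°.
Subsquare a=0, k=10: +0·0.0833333° lon, +10·0.0416667° lat → SW at lon 60°, lat 33.4167°.
Extended square 3, 8: +3·0.00833333° lon, +8·0.00416667° lat → SW at lon 60.025°, lat 33.45°.
Cell spans 0.00833333° lon × 0.00416667° lat. Centre is SW corner plus half of each.
latitude 33.45208, longitude 60.02917.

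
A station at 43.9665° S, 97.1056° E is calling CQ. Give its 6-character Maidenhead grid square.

Add 180° to longitude and 90° to latitude: 277.1056, 46.0335.
Field: lon ⌊277.1056/20⌋ = 13 → N; lat ⌊46.0335/10⌋ = 4 → E.
Square: lon ⌊17.1056/2⌋ = 8; lat ⌊6.0335/1⌋ = 6.
Subsquare: lon ⌊1.1056/0.0833333⌋ = 13 → n; lat ⌊0.0335/0.0416667⌋ = 0 → a.

NE86na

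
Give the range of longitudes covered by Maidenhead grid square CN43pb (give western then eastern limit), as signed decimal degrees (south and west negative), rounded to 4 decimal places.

-130.7500, -130.6667

Field C=2, N=13: +2·20° lon, +13·10° lat → SW at lon -140°, lat 40°.
Square 4, 3: +4·2° lon, +3·1° lat → SW at lon -132°, lat 43°.
Subsquare p=15, b=1: +15·0.0833333° lon, +1·0.0416667° lat → SW at lon -130.75°, lat 43.0417°.
Cell spans 0.0833333° lon × 0.0416667° lat.
west -130.7500, east -130.6667.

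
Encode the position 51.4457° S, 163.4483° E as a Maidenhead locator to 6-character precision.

Add 180° to longitude and 90° to latitude: 343.4483, 38.5543.
Field (20°×10°, letters A–R): 343.4483/20 → 17 → R, 38.5543/10 → 3 → D; chars RD.
Square (2°×1°, digits 0–9): 3.4483/2 → 1, 8.5543/1 → 8; chars 18.
Subsquare (5′×2.5′, letters a–x): 1.4483/0.0833333 → 17 → r, 0.5543/0.0416667 → 13 → n; chars rn.

RD18rn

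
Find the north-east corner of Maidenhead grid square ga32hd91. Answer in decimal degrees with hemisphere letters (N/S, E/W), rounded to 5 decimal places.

Field G=6, A=0: +6·20° lon, +0·10° lat → SW at lon -60°, lat -90°.
Square 3, 2: +3·2° lon, +2·1° lat → SW at lon -54°, lat -88°.
Subsquare h=7, d=3: +7·0.0833333° lon, +3·0.0416667° lat → SW at lon -53.4167°, lat -87.875°.
Extended square 9, 1: +9·0.00833333° lon, +1·0.00416667° lat → SW at lon -53.3417°, lat -87.8708°.
Cell spans 0.00833333° lon × 0.00416667° lat. NE corner is SW corner plus one full cell.
latitude 87.86667° S, longitude 53.33333° W.

87.86667° S, 53.33333° W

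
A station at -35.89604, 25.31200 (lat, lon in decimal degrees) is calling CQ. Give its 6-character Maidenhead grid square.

KF24pc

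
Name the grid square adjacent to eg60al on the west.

EG50xl

Longitude subsquare a = 0; −1 → -1, wraps to 23 = x, carry into square.
Longitude square 6; −1 → 5.
The latitude characters are unchanged.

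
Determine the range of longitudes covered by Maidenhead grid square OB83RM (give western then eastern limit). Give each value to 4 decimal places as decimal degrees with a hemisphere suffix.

Field O=14, B=1: +14·20° lon, +1·10° lat → SW at lon 100°, lat -80°.
Square 8, 3: +8·2° lon, +3·1° lat → SW at lon 116°, lat -77°.
Subsquare r=17, m=12: +17·0.0833333° lon, +12·0.0416667° lat → SW at lon 117.417°, lat -76.5°.
Cell spans 0.0833333° lon × 0.0416667° lat.
west 117.4167° E, east 117.5000° E.

117.4167° E, 117.5000° E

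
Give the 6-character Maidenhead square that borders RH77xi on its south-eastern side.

RH87ah

Longitude subsquare x = 23; +1 → 24, wraps to 0 = a, carry into square.
Longitude square 7; +1 → 8.
Latitude subsquare i = 8; −1 → 7 = h.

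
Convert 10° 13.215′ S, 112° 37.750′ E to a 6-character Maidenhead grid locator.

Offset from 180°W / 90°S: lon 292.6292°, lat 79.7798°.
Field (20°×10°, letters A–R): lon ⌊292.6292/20⌋ = 14 → O; lat ⌊79.7798/10⌋ = 7 → H.
Square (2°×1°, digits 0–9): lon ⌊12.6292/2⌋ = 6; lat ⌊9.7798/1⌋ = 9.
Subsquare (5′×2.5′, letters a–x): lon ⌊0.6292/0.0833333⌋ = 7 → h; lat ⌊0.7798/0.0416667⌋ = 18 → s.

OH69hs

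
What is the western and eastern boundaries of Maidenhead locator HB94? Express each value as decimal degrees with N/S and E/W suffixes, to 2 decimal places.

22.00° W, 20.00° W

Field H=7, B=1: +7·20° lon, +1·10° lat → SW at lon -40°, lat -80°.
Square 9, 4: +9·2° lon, +4·1° lat → SW at lon -22°, lat -76°.
Cell spans 2° lon × 1° lat.
west 22.00° W, east 20.00° W.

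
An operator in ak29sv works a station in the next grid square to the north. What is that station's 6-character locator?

Latitude subsquare v = 21; +1 → 22 = w.
The longitude characters are unchanged.

AK29sw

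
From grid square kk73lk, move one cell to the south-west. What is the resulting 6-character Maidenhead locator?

KK73kj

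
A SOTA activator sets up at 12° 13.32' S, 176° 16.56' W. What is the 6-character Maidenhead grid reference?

Add 180° to longitude and 90° to latitude: 3.7240, 77.7780.
Field: lon ⌊3.7240/20⌋ = 0 → A; lat ⌊77.7780/10⌋ = 7 → H.
Square: lon ⌊3.7240/2⌋ = 1; lat ⌊7.7780/1⌋ = 7.
Subsquare: lon ⌊1.7240/0.0833333⌋ = 20 → u; lat ⌊0.7780/0.0416667⌋ = 18 → s.

AH17us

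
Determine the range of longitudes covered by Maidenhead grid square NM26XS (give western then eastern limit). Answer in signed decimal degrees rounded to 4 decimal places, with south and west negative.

Field N=13, M=12: +13·20° lon, +12·10° lat → SW at lon 80°, lat 30°.
Square 2, 6: +2·2° lon, +6·1° lat → SW at lon 84°, lat 36°.
Subsquare x=23, s=18: +23·0.0833333° lon, +18·0.0416667° lat → SW at lon 85.9167°, lat 36.75°.
Cell spans 0.0833333° lon × 0.0416667° lat.
west 85.9167, east 86.0000.

85.9167, 86.0000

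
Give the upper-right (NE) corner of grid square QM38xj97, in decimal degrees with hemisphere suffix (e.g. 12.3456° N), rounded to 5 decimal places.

Field Q=16, M=12: +16·20° lon, +12·10° lat → SW at lon 140°, lat 30°.
Square 3, 8: +3·2° lon, +8·1° lat → SW at lon 146°, lat 38°.
Subsquare x=23, j=9: +23·0.0833333° lon, +9·0.0416667° lat → SW at lon 147.917°, lat 38.375°.
Extended square 9, 7: +9·0.00833333° lon, +7·0.00416667° lat → SW at lon 147.992°, lat 38.4042°.
Cell spans 0.00833333° lon × 0.00416667° lat. NE corner is SW corner plus one full cell.
latitude 38.40833° N, longitude 148.00000° E.

38.40833° N, 148.00000° E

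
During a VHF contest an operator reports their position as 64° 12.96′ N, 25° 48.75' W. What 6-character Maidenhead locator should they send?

HP74cf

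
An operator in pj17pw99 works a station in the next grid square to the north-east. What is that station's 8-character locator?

PJ17qx00

Longitude extended square 9; +1 → 10, wraps to 0, carry into subsquare.
Longitude subsquare p = 15; +1 → 16 = q.
Latitude extended square 9; +1 → 10, wraps to 0, carry into subsquare.
Latitude subsquare w = 22; +1 → 23 = x.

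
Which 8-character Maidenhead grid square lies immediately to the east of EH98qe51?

EH98qe61

Longitude extended square 5; +1 → 6.
The latitude characters are unchanged.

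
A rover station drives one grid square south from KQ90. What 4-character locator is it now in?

Latitude square 0; −1 → -1, wraps to 9, carry into field.
Latitude field Q = 16; −1 → 15 = P.
The longitude characters are unchanged.

KP99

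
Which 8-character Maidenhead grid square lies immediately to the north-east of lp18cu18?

LP18cu29

Longitude extended square 1; +1 → 2.
Latitude extended square 8; +1 → 9.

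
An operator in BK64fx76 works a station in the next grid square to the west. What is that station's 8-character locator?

Longitude extended square 7; −1 → 6.
The latitude characters are unchanged.

BK64fx66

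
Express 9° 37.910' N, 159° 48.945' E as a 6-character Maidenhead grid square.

Offset from 180°W / 90°S: lon 339.8157°, lat 99.6318°.
Field (20°×10°, letters A–R): lon ⌊339.8157/20⌋ = 16 → Q; lat ⌊99.6318/10⌋ = 9 → J.
Square (2°×1°, digits 0–9): lon ⌊19.8157/2⌋ = 9; lat ⌊9.6318/1⌋ = 9.
Subsquare (5′×2.5′, letters a–x): lon ⌊1.8157/0.0833333⌋ = 21 → v; lat ⌊0.6318/0.0416667⌋ = 15 → p.

QJ99vp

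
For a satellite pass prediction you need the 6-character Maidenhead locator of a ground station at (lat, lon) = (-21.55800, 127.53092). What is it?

Offset from 180°W / 90°S: lon 307.5309°, lat 68.4420°.
Field (20°×10°, letters A–R): lon ⌊307.5309/20⌋ = 15 → P; lat ⌊68.4420/10⌋ = 6 → G.
Square (2°×1°, digits 0–9): lon ⌊7.5309/2⌋ = 3; lat ⌊8.4420/1⌋ = 8.
Subsquare (5′×2.5′, letters a–x): lon ⌊1.5309/0.0833333⌋ = 18 → s; lat ⌊0.4420/0.0416667⌋ = 10 → k.

PG38sk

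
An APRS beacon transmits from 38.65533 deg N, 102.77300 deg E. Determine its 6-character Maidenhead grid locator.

Shift to the Maidenhead origin (180°W, 90°S): lon 282.7730, lat 128.6553.
Field: 282.7730/20 → 14 → O, 128.6553/10 → 12 → M; chars OM.
Square: 2.7730/2 → 1, 8.6553/1 → 8; chars 18.
Subsquare: 0.7730/0.0833333 → 9 → j, 0.6553/0.0416667 → 15 → p; chars jp.

OM18jp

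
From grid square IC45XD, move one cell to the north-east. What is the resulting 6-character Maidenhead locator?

IC55ae

Longitude subsquare x = 23; +1 → 24, wraps to 0 = a, carry into square.
Longitude square 4; +1 → 5.
Latitude subsquare d = 3; +1 → 4 = e.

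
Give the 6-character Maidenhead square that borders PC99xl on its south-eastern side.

Longitude subsquare x = 23; +1 → 24, wraps to 0 = a, carry into square.
Longitude square 9; +1 → 10, wraps to 0, carry into field.
Longitude field P = 15; +1 → 16 = Q.
Latitude subsquare l = 11; −1 → 10 = k.

QC09ak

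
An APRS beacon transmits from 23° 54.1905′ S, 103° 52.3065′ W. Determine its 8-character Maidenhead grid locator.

DG86bc53

Offset from 180°W / 90°S: lon 76.12823°, lat 66.09682°.
Field (20°×10°, letters A–R): 76.12823/20 → 3 → D, 66.09682/10 → 6 → G; chars DG.
Square (2°×1°, digits 0–9): 16.12823/2 → 8, 6.09682/1 → 6; chars 86.
Subsquare (5′×2.5′, letters a–x): 0.12823/0.0833333 → 1 → b, 0.09682/0.0416667 → 2 → c; chars bc.
Extended square (30″×15″, digits 0–9): 0.04489/0.00833333 → 5, 0.01349/0.00416667 → 3; chars 53.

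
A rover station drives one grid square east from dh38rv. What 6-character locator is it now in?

Longitude subsquare r = 17; +1 → 18 = s.
The latitude characters are unchanged.

DH38sv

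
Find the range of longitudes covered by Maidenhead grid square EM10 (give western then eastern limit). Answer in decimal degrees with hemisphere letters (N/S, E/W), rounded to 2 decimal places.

Field E=4, M=12: +4·20° lon, +12·10° lat → SW at lon -100°, lat 30°.
Square 1, 0: +1·2° lon, +0·1° lat → SW at lon -98°, lat 30°.
Cell spans 2° lon × 1° lat.
west 98.00° W, east 96.00° W.

98.00° W, 96.00° W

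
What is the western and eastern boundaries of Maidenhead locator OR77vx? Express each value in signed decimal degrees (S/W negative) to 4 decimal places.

115.7500, 115.8333

Field O=14, R=17: +14·20° lon, +17·10° lat → SW at lon 100°, lat 80°.
Square 7, 7: +7·2° lon, +7·1° lat → SW at lon 114°, lat 87°.
Subsquare v=21, x=23: +21·0.0833333° lon, +23·0.0416667° lat → SW at lon 115.75°, lat 87.9583°.
Cell spans 0.0833333° lon × 0.0416667° lat.
west 115.7500, east 115.8333.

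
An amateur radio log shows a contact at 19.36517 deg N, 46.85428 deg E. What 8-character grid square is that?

LK39ki27

Shift to the Maidenhead origin (180°W, 90°S): lon 226.85428, lat 109.36517.
Field: 226.85428/20 → 11 → L, 109.36517/10 → 10 → K; chars LK.
Square: 6.85428/2 → 3, 9.36517/1 → 9; chars 39.
Subsquare: 0.85428/0.0833333 → 10 → k, 0.36517/0.0416667 → 8 → i; chars ki.
Extended square: 0.02095/0.00833333 → 2, 0.03184/0.00416667 → 7; chars 27.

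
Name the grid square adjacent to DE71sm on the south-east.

DE71tl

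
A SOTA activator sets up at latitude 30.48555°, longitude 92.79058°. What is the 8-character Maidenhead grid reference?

Offset from 180°W / 90°S: lon 272.79058°, lat 120.48555°.
Field: 272.79058/20 → 13 → N, 120.48555/10 → 12 → M; chars NM.
Square: 12.79058/2 → 6, 0.48555/1 → 0; chars 60.
Subsquare: 0.79058/0.0833333 → 9 → j, 0.48555/0.0416667 → 11 → l; chars jl.
Extended square: 0.04058/0.00833333 → 4, 0.02722/0.00416667 → 6; chars 46.

NM60jl46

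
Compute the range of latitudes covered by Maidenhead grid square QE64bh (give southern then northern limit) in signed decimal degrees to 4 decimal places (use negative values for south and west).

Field Q=16, E=4: +16·20° lon, +4·10° lat → SW at lon 140°, lat -50°.
Square 6, 4: +6·2° lon, +4·1° lat → SW at lon 152°, lat -46°.
Subsquare b=1, h=7: +1·0.0833333° lon, +7·0.0416667° lat → SW at lon 152.083°, lat -45.7083°.
Cell spans 0.0833333° lon × 0.0416667° lat.
south -45.7083, north -45.6667.

-45.7083, -45.6667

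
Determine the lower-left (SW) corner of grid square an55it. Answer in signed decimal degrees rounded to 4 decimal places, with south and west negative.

45.7917, -169.3333

Field A=0, N=13: +0·20° lon, +13·10° lat → SW at lon -180°, lat 40°.
Square 5, 5: +5·2° lon, +5·1° lat → SW at lon -170°, lat 45°.
Subsquare i=8, t=19: +8·0.0833333° lon, +19·0.0416667° lat → SW at lon -169.333°, lat 45.7917°.
latitude 45.7917, longitude -169.3333.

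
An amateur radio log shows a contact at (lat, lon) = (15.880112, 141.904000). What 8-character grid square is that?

QK05wv81

Add 180° to longitude and 90° to latitude: 321.90400, 105.88011.
Field: 321.90400/20 → 16 → Q, 105.88011/10 → 10 → K; chars QK.
Square: 1.90400/2 → 0, 5.88011/1 → 5; chars 05.
Subsquare: 1.90400/0.0833333 → 22 → w, 0.88011/0.0416667 → 21 → v; chars wv.
Extended square: 0.07067/0.00833333 → 8, 0.00511/0.00416667 → 1; chars 81.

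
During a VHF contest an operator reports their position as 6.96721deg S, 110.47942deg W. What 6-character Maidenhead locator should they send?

Shift to the Maidenhead origin (180°W, 90°S): lon 69.5206, lat 83.0328.
Field: 69.5206/20 → 3 → D, 83.0328/10 → 8 → I; chars DI.
Square: 9.5206/2 → 4, 3.0328/1 → 3; chars 43.
Subsquare: 1.5206/0.0833333 → 18 → s, 0.0328/0.0416667 → 0 → a; chars sa.

DI43sa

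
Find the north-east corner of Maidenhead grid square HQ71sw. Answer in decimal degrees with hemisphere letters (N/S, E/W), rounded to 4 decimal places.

71.9583° N, 24.4167° W

Field H=7, Q=16: +7·20° lon, +16·10° lat → SW at lon -40°, lat 70°.
Square 7, 1: +7·2° lon, +1·1° lat → SW at lon -26°, lat 71°.
Subsquare s=18, w=22: +18·0.0833333° lon, +22·0.0416667° lat → SW at lon -24.5°, lat 71.9167°.
Cell spans 0.0833333° lon × 0.0416667° lat. NE corner is SW corner plus one full cell.
latitude 71.9583° N, longitude 24.4167° W.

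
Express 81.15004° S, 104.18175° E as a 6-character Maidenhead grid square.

Add 180° to longitude and 90° to latitude: 284.1817, 8.8500.
Field (20°×10°, letters A–R): lon ⌊284.1817/20⌋ = 14 → O; lat ⌊8.8500/10⌋ = 0 → A.
Square (2°×1°, digits 0–9): lon ⌊4.1817/2⌋ = 2; lat ⌊8.8500/1⌋ = 8.
Subsquare (5′×2.5′, letters a–x): lon ⌊0.1817/0.0833333⌋ = 2 → c; lat ⌊0.8500/0.0416667⌋ = 20 → u.

OA28cu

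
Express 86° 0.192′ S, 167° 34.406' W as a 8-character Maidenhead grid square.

AA63fx19

Add 180° to longitude and 90° to latitude: 12.42657, 3.99680.
Field (20°×10°, letters A–R): 12.42657/20 → 0 → A, 3.99680/10 → 0 → A; chars AA.
Square (2°×1°, digits 0–9): 12.42657/2 → 6, 3.99680/1 → 3; chars 63.
Subsquare (5′×2.5′, letters a–x): 0.42657/0.0833333 → 5 → f, 0.99680/0.0416667 → 23 → x; chars fx.
Extended square (30″×15″, digits 0–9): 0.00990/0.00833333 → 1, 0.03847/0.00416667 → 9; chars 19.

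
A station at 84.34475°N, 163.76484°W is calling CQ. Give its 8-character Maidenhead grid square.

AR84ci82

Shift to the Maidenhead origin (180°W, 90°S): lon 16.23516, lat 174.34475.
Field: lon ⌊16.23516/20⌋ = 0 → A; lat ⌊174.34475/10⌋ = 17 → R.
Square: lon ⌊16.23516/2⌋ = 8; lat ⌊4.34475/1⌋ = 4.
Subsquare: lon ⌊0.23516/0.0833333⌋ = 2 → c; lat ⌊0.34475/0.0416667⌋ = 8 → i.
Extended square: lon ⌊0.06849/0.00833333⌋ = 8; lat ⌊0.01142/0.00416667⌋ = 2.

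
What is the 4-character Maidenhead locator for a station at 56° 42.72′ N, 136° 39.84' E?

PO86

Add 180° to longitude and 90° to latitude: 316.66, 146.71.
Field: 316.66/20 → 15 → P, 146.71/10 → 14 → O; chars PO.
Square: 16.66/2 → 8, 6.71/1 → 6; chars 86.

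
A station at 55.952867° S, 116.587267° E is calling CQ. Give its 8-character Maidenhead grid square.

OD84hb01

Add 180° to longitude and 90° to latitude: 296.58727, 34.04713.
Field (20°×10°, letters A–R): lon ⌊296.58727/20⌋ = 14 → O; lat ⌊34.04713/10⌋ = 3 → D.
Square (2°×1°, digits 0–9): lon ⌊16.58727/2⌋ = 8; lat ⌊4.04713/1⌋ = 4.
Subsquare (5′×2.5′, letters a–x): lon ⌊0.58727/0.0833333⌋ = 7 → h; lat ⌊0.04713/0.0416667⌋ = 1 → b.
Extended square (30″×15″, digits 0–9): lon ⌊0.00393/0.00833333⌋ = 0; lat ⌊0.00547/0.00416667⌋ = 1.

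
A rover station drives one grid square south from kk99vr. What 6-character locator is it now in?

Latitude subsquare r = 17; −1 → 16 = q.
The longitude characters are unchanged.

KK99vq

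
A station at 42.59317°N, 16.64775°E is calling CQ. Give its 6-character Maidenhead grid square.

Add 180° to longitude and 90° to latitude: 196.6478, 132.5932.
Field: lon ⌊196.6478/20⌋ = 9 → J; lat ⌊132.5932/10⌋ = 13 → N.
Square: lon ⌊16.6478/2⌋ = 8; lat ⌊2.5932/1⌋ = 2.
Subsquare: lon ⌊0.6478/0.0833333⌋ = 7 → h; lat ⌊0.5932/0.0416667⌋ = 14 → o.

JN82ho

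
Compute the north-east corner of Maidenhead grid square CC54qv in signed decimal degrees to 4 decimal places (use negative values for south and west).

-65.0833, -128.5833

Field C=2, C=2: +2·20° lon, +2·10° lat → SW at lon -140°, lat -70°.
Square 5, 4: +5·2° lon, +4·1° lat → SW at lon -130°, lat -66°.
Subsquare q=16, v=21: +16·0.0833333° lon, +21·0.0416667° lat → SW at lon -128.667°, lat -65.125°.
Cell spans 0.0833333° lon × 0.0416667° lat. NE corner is SW corner plus one full cell.
latitude -65.0833, longitude -128.5833.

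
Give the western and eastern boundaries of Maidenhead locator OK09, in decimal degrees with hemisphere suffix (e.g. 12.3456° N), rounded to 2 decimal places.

100.00° E, 102.00° E

Field O=14, K=10: +14·20° lon, +10·10° lat → SW at lon 100°, lat 10°.
Square 0, 9: +0·2° lon, +9·1° lat → SW at lon 100°, lat 19°.
Cell spans 2° lon × 1° lat.
west 100.00° E, east 102.00° E.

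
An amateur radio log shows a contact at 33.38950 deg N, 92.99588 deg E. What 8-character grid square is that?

Add 180° to longitude and 90° to latitude: 272.99588, 123.38950.
Field: 272.99588/20 → 13 → N, 123.38950/10 → 12 → M; chars NM.
Square: 12.99588/2 → 6, 3.38950/1 → 3; chars 63.
Subsquare: 0.99588/0.0833333 → 11 → l, 0.38950/0.0416667 → 9 → j; chars lj.
Extended square: 0.07921/0.00833333 → 9, 0.01450/0.00416667 → 3; chars 93.

NM63lj93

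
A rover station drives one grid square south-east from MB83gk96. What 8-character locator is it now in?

MB83hk05

Longitude extended square 9; +1 → 10, wraps to 0, carry into subsquare.
Longitude subsquare g = 6; +1 → 7 = h.
Latitude extended square 6; −1 → 5.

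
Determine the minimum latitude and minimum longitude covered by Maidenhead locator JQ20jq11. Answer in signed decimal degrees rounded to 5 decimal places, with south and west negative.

70.67083, 4.75833

Field J=9, Q=16: +9·20° lon, +16·10° lat → SW at lon 0°, lat 70°.
Square 2, 0: +2·2° lon, +0·1° lat → SW at lon 4°, lat 70°.
Subsquare j=9, q=16: +9·0.0833333° lon, +16·0.0416667° lat → SW at lon 4.75°, lat 70.6667°.
Extended square 1, 1: +1·0.00833333° lon, +1·0.00416667° lat → SW at lon 4.75833°, lat 70.6708°.
latitude 70.67083, longitude 4.75833.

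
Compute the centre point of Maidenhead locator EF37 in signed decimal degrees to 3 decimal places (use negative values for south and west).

-32.500, -93.000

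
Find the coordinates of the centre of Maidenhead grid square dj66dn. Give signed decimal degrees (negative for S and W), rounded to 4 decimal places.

Field D=3, J=9: +3·20° lon, +9·10° lat → SW at lon -120°, lat 0°.
Square 6, 6: +6·2° lon, +6·1° lat → SW at lon -108°, lat 6°.
Subsquare d=3, n=13: +3·0.0833333° lon, +13·0.0416667° lat → SW at lon -107.75°, lat 6.54167°.
Cell spans 0.0833333° lon × 0.0416667° lat. Centre is SW corner plus half of each.
latitude 6.5625, longitude -107.7083.

6.5625, -107.7083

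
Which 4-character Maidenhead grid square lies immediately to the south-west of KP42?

KP31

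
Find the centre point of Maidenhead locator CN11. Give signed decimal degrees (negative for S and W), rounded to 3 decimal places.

Field C=2, N=13: +2·20° lon, +13·10° lat → SW at lon -140°, lat 40°.
Square 1, 1: +1·2° lon, +1·1° lat → SW at lon -138°, lat 41°.
Cell spans 2° lon × 1° lat. Centre is SW corner plus half of each.
latitude 41.500, longitude -137.000.

41.500, -137.000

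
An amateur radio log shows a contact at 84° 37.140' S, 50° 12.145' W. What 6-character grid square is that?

Shift to the Maidenhead origin (180°W, 90°S): lon 129.7976, lat 5.3810.
Field: lon ⌊129.7976/20⌋ = 6 → G; lat ⌊5.3810/10⌋ = 0 → A.
Square: lon ⌊9.7976/2⌋ = 4; lat ⌊5.3810/1⌋ = 5.
Subsquare: lon ⌊1.7976/0.0833333⌋ = 21 → v; lat ⌊0.3810/0.0416667⌋ = 9 → j.

GA45vj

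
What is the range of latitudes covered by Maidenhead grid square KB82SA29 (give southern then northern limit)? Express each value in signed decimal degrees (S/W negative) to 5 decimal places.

-77.96250, -77.95833

Field K=10, B=1: +10·20° lon, +1·10° lat → SW at lon 20°, lat -80°.
Square 8, 2: +8·2° lon, +2·1° lat → SW at lon 36°, lat -78°.
Subsquare s=18, a=0: +18·0.0833333° lon, +0·0.0416667° lat → SW at lon 37.5°, lat -78°.
Extended square 2, 9: +2·0.00833333° lon, +9·0.00416667° lat → SW at lon 37.5167°, lat -77.9625°.
Cell spans 0.00833333° lon × 0.00416667° lat.
south -77.96250, north -77.95833.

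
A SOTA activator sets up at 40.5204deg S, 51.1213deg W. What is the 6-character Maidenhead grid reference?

GE49kl

Offset from 180°W / 90°S: lon 128.8787°, lat 49.4796°.
Field (20°×10°, letters A–R): lon ⌊128.8787/20⌋ = 6 → G; lat ⌊49.4796/10⌋ = 4 → E.
Square (2°×1°, digits 0–9): lon ⌊8.8787/2⌋ = 4; lat ⌊9.4796/1⌋ = 9.
Subsquare (5′×2.5′, letters a–x): lon ⌊0.8787/0.0833333⌋ = 10 → k; lat ⌊0.4796/0.0416667⌋ = 11 → l.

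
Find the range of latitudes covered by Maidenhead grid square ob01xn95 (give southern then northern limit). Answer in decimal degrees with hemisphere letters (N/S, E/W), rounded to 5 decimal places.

78.43750° S, 78.43333° S

Field O=14, B=1: +14·20° lon, +1·10° lat → SW at lon 100°, lat -80°.
Square 0, 1: +0·2° lon, +1·1° lat → SW at lon 100°, lat -79°.
Subsquare x=23, n=13: +23·0.0833333° lon, +13·0.0416667° lat → SW at lon 101.917°, lat -78.4583°.
Extended square 9, 5: +9·0.00833333° lon, +5·0.00416667° lat → SW at lon 101.992°, lat -78.4375°.
Cell spans 0.00833333° lon × 0.00416667° lat.
south 78.43750° S, north 78.43333° S.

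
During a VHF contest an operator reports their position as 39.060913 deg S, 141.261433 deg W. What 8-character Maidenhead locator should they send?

BF90iw85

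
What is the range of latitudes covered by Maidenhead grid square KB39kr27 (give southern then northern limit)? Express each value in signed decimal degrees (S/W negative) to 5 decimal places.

-70.26250, -70.25833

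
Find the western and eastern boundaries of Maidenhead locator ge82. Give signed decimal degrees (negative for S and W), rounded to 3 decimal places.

Field G=6, E=4: +6·20° lon, +4·10° lat → SW at lon -60°, lat -50°.
Square 8, 2: +8·2° lon, +2·1° lat → SW at lon -44°, lat -48°.
Cell spans 2° lon × 1° lat.
west -44.000, east -42.000.

-44.000, -42.000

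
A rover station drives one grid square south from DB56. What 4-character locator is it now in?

Latitude square 6; −1 → 5.
The longitude characters are unchanged.

DB55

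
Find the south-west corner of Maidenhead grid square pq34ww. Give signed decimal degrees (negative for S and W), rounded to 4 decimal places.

74.9167, 127.8333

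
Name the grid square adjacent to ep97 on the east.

Longitude square 9; +1 → 10, wraps to 0, carry into field.
Longitude field E = 4; +1 → 5 = F.
The latitude characters are unchanged.

FP07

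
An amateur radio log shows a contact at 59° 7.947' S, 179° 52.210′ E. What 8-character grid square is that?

Offset from 180°W / 90°S: lon 359.87017°, lat 30.86755°.
Field: lon ⌊359.87017/20⌋ = 17 → R; lat ⌊30.86755/10⌋ = 3 → D.
Square: lon ⌊19.87017/2⌋ = 9; lat ⌊0.86755/1⌋ = 0.
Subsquare: lon ⌊1.87017/0.0833333⌋ = 22 → w; lat ⌊0.86755/0.0416667⌋ = 20 → u.
Extended square: lon ⌊0.03683/0.00833333⌋ = 4; lat ⌊0.03422/0.00416667⌋ = 8.

RD90wu48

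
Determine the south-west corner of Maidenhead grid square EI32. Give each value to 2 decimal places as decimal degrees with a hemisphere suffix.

8.00° S, 94.00° W

Field E=4, I=8: +4·20° lon, +8·10° lat → SW at lon -100°, lat -10°.
Square 3, 2: +3·2° lon, +2·1° lat → SW at lon -94°, lat -8°.
latitude 8.00° S, longitude 94.00° W.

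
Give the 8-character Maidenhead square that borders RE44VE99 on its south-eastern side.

RE44we08

Longitude extended square 9; +1 → 10, wraps to 0, carry into subsquare.
Longitude subsquare v = 21; +1 → 22 = w.
Latitude extended square 9; −1 → 8.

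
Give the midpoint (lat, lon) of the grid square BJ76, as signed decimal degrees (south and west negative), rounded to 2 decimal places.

6.50, -145.00

Field B=1, J=9: +1·20° lon, +9·10° lat → SW at lon -160°, lat 0°.
Square 7, 6: +7·2° lon, +6·1° lat → SW at lon -146°, lat 6°.
Cell spans 2° lon × 1° lat. Centre is SW corner plus half of each.
latitude 6.50, longitude -145.00.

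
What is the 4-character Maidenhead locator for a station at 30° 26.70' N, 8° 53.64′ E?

JM40

Offset from 180°W / 90°S: lon 188.89°, lat 120.44°.
Field (20°×10°, letters A–R): 188.89/20 → 9 → J, 120.44/10 → 12 → M; chars JM.
Square (2°×1°, digits 0–9): 8.89/2 → 4, 0.44/1 → 0; chars 40.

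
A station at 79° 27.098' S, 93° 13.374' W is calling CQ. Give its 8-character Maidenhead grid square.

EB30jn31

Shift to the Maidenhead origin (180°W, 90°S): lon 86.77710, lat 10.54837.
Field: lon ⌊86.77710/20⌋ = 4 → E; lat ⌊10.54837/10⌋ = 1 → B.
Square: lon ⌊6.77710/2⌋ = 3; lat ⌊0.54837/1⌋ = 0.
Subsquare: lon ⌊0.77710/0.0833333⌋ = 9 → j; lat ⌊0.54837/0.0416667⌋ = 13 → n.
Extended square: lon ⌊0.02710/0.00833333⌋ = 3; lat ⌊0.00670/0.00416667⌋ = 1.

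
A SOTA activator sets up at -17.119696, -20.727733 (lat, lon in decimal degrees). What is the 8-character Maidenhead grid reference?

Add 180° to longitude and 90° to latitude: 159.27227, 72.88030.
Field (20°×10°, letters A–R): lon ⌊159.27227/20⌋ = 7 → H; lat ⌊72.88030/10⌋ = 7 → H.
Square (2°×1°, digits 0–9): lon ⌊19.27227/2⌋ = 9; lat ⌊2.88030/1⌋ = 2.
Subsquare (5′×2.5′, letters a–x): lon ⌊1.27227/0.0833333⌋ = 15 → p; lat ⌊0.88030/0.0416667⌋ = 21 → v.
Extended square (30″×15″, digits 0–9): lon ⌊0.02227/0.00833333⌋ = 2; lat ⌊0.00530/0.00416667⌋ = 1.

HH92pv21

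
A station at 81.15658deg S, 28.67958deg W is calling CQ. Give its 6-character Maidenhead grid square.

HA58pu

Shift to the Maidenhead origin (180°W, 90°S): lon 151.3204, lat 8.8434.
Field: 151.3204/20 → 7 → H, 8.8434/10 → 0 → A; chars HA.
Square: 11.3204/2 → 5, 8.8434/1 → 8; chars 58.
Subsquare: 1.3204/0.0833333 → 15 → p, 0.8434/0.0416667 → 20 → u; chars pu.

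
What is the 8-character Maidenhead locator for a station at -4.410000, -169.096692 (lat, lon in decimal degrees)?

Add 180° to longitude and 90° to latitude: 10.90331, 85.59000.
Field: 10.90331/20 → 0 → A, 85.59000/10 → 8 → I; chars AI.
Square: 10.90331/2 → 5, 5.59000/1 → 5; chars 55.
Subsquare: 0.90331/0.0833333 → 10 → k, 0.59000/0.0416667 → 14 → o; chars ko.
Extended square: 0.06997/0.00833333 → 8, 0.00667/0.00416667 → 1; chars 81.

AI55ko81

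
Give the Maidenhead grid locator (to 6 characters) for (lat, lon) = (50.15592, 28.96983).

Offset from 180°W / 90°S: lon 208.9698°, lat 140.1559°.
Field (20°×10°, letters A–R): lon ⌊208.9698/20⌋ = 10 → K; lat ⌊140.1559/10⌋ = 14 → O.
Square (2°×1°, digits 0–9): lon ⌊8.9698/2⌋ = 4; lat ⌊0.1559/1⌋ = 0.
Subsquare (5′×2.5′, letters a–x): lon ⌊0.9698/0.0833333⌋ = 11 → l; lat ⌊0.1559/0.0416667⌋ = 3 → d.

KO40ld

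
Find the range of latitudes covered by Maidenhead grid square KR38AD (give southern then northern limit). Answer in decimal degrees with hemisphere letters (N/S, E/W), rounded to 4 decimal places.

Field K=10, R=17: +10·20° lon, +17·10° lat → SW at lon 20°, lat 80°.
Square 3, 8: +3·2° lon, +8·1° lat → SW at lon 26°, lat 88°.
Subsquare a=0, d=3: +0·0.0833333° lon, +3·0.0416667° lat → SW at lon 26°, lat 88.125°.
Cell spans 0.0833333° lon × 0.0416667° lat.
south 88.1250° N, north 88.1667° N.

88.1250° N, 88.1667° N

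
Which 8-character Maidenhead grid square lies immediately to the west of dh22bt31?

Longitude extended square 3; −1 → 2.
The latitude characters are unchanged.

DH22bt21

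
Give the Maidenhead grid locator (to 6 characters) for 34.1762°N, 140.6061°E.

Add 180° to longitude and 90° to latitude: 320.6061, 124.1762.
Field: 320.6061/20 → 16 → Q, 124.1762/10 → 12 → M; chars QM.
Square: 0.6061/2 → 0, 4.1762/1 → 4; chars 04.
Subsquare: 0.6061/0.0833333 → 7 → h, 0.1762/0.0416667 → 4 → e; chars he.

QM04he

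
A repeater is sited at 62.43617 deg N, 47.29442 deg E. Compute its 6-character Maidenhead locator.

LP32pk

Offset from 180°W / 90°S: lon 227.2944°, lat 152.4362°.
Field: 227.2944/20 → 11 → L, 152.4362/10 → 15 → P; chars LP.
Square: 7.2944/2 → 3, 2.4362/1 → 2; chars 32.
Subsquare: 1.2944/0.0833333 → 15 → p, 0.4362/0.0416667 → 10 → k; chars pk.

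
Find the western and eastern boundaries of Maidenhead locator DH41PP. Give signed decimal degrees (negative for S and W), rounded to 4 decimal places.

Field D=3, H=7: +3·20° lon, +7·10° lat → SW at lon -120°, lat -20°.
Square 4, 1: +4·2° lon, +1·1° lat → SW at lon -112°, lat -19°.
Subsquare p=15, p=15: +15·0.0833333° lon, +15·0.0416667° lat → SW at lon -110.75°, lat -18.375°.
Cell spans 0.0833333° lon × 0.0416667° lat.
west -110.7500, east -110.6667.

-110.7500, -110.6667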